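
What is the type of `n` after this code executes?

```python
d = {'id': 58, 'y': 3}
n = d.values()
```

.values() returns a dict_values view object

dict_values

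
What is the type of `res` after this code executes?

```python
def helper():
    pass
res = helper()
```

A function with no return statement returns None

NoneType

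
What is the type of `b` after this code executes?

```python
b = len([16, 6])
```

len() always returns int

int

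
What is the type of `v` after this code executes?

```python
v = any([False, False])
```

any() returns bool

bool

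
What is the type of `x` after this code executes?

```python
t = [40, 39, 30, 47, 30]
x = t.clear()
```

list.clear() returns None

NoneType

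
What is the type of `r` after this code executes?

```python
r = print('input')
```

print() returns None

NoneType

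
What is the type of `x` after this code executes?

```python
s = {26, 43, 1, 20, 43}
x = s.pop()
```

Popping from a set of ints returns int

int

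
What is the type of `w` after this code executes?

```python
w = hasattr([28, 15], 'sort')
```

hasattr() returns bool

bool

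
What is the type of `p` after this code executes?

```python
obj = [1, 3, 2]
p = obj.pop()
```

list.pop() returns the popped element (int here)

int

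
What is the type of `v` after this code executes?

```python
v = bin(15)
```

bin() returns str representation

str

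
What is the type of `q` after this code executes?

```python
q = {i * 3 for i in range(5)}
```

A set comprehension {expr for x in iterable} produces a set

set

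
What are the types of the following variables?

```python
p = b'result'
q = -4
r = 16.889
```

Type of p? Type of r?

p is bytes; r is float

bytes, float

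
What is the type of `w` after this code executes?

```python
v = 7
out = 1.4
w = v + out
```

int + float returns float (7 + 1.4 = 8.4)

float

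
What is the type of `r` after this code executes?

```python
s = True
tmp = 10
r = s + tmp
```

bool + int returns int (True is 1, so 1 + 10 = 11)

int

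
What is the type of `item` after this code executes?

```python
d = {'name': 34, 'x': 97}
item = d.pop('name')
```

dict.pop() returns the value (int)

int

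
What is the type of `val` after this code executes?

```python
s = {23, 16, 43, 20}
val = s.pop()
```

Popping from a set of ints returns int

int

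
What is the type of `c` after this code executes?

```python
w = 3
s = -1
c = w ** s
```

int ** negative int returns float

float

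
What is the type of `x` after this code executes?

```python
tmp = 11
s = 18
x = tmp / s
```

int / int always returns float in Python 3 (11 / 18 = 0.611111)

float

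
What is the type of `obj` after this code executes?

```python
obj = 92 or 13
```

'or' returns the first truthy value (92, which is int)

int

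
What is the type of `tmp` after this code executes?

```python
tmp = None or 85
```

'or' with None returns the other value (85, int)

int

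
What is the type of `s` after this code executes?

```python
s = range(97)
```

range() returns a range object

range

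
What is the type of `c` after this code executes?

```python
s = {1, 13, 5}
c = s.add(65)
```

set.add() returns None (mutates in place)

NoneType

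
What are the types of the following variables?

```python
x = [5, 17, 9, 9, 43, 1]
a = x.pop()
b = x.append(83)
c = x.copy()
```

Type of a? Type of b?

list.pop() returns the element (int); list.append() returns None

int, NoneType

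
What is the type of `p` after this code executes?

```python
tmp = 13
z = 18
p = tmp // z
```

int // int returns int (13 // 18 = 0)

int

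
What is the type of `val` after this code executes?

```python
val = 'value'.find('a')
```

str.find() returns int (index, or -1)

int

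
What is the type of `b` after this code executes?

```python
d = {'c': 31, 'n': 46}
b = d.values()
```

.values() returns a dict_values view object

dict_values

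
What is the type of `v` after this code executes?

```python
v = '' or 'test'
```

'or' returns first truthy value ('test', which is str)

str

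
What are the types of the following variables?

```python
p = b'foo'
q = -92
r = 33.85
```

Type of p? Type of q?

p is bytes; q is int

bytes, int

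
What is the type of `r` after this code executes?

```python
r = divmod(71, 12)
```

divmod() returns a tuple (quotient, remainder)

tuple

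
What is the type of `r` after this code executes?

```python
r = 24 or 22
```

'or' returns the first truthy value (24, which is int)

int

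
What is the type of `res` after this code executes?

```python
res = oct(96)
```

oct() returns str representation

str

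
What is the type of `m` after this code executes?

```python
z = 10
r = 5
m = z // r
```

int // int returns int (10 // 5 = 2)

int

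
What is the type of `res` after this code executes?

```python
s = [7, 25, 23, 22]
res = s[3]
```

Indexing a list of ints returns int (s[3] = 22)

int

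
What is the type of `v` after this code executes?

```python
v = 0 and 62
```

'and' returns the first falsy value (0, which is int)

int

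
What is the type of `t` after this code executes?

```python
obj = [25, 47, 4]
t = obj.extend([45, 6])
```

list.extend() returns None

NoneType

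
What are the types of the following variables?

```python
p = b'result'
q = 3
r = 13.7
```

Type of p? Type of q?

p is bytes; q is int

bytes, int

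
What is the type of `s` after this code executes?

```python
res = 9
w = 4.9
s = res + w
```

int + float returns float (9 + 4.9 = 13.9)

float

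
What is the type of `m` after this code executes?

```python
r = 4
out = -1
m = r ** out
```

int ** negative int returns float

float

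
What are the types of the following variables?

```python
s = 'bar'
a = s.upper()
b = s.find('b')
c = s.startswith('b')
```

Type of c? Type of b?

str.startswith() returns bool; str.find() returns int

bool, int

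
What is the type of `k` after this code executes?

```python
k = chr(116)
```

chr() returns str (single character)

str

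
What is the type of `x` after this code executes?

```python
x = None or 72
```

'or' with None returns the other value (72, int)

int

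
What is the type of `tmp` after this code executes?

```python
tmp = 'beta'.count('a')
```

str.count() returns int

int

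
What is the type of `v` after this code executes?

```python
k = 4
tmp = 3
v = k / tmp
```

int / int always returns float in Python 3 (4 / 3 = 1.33333)

float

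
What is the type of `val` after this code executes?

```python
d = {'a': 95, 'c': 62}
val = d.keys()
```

.keys() returns a dict_keys view object

dict_keys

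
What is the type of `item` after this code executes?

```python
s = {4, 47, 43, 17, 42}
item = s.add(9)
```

set.add() returns None (mutates in place)

NoneType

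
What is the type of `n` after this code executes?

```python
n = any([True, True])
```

any() returns bool

bool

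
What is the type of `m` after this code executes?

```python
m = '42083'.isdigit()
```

str.isdigit() returns bool

bool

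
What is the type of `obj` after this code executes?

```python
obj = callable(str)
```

callable() returns bool

bool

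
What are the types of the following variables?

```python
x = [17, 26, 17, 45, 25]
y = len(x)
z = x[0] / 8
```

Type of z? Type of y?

int / int returns float; len() returns int

float, int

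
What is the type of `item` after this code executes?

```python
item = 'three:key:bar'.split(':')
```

str.split() returns list

list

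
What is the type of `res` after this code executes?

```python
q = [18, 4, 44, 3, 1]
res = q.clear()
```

list.clear() returns None

NoneType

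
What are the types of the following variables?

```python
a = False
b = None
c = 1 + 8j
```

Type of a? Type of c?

a is bool; c is complex

bool, complex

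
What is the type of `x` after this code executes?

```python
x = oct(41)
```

oct() returns str representation

str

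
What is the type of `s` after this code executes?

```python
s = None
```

None has type NoneType

NoneType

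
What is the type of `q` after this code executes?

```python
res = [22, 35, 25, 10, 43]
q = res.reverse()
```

list.reverse() returns None

NoneType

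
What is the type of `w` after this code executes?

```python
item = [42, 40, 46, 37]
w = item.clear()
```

list.clear() returns None

NoneType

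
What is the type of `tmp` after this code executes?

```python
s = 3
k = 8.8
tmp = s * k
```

int * float returns float (3 * 8.8 = 26.4)

float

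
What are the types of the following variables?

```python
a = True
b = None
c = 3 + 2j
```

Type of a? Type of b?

a is bool; b is NoneType

bool, NoneType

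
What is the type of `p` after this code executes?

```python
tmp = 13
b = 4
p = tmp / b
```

int / int always returns float in Python 3 (13 / 4 = 3.25)

float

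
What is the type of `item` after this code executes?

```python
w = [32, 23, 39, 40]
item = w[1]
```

Indexing a list of ints returns int (w[1] = 23)

int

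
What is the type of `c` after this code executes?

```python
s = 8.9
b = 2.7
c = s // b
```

float // float returns float (floor division preserves float type)

float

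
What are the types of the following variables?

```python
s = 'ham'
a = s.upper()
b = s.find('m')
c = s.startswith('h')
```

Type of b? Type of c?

str.find() returns int; str.startswith() returns bool

int, bool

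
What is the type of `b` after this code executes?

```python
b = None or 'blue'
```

'or' with None returns the other value ('blue', str)

str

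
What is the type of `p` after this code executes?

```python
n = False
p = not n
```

'not' always returns bool

bool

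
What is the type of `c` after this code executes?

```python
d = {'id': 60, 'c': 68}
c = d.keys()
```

.keys() returns a dict_keys view object

dict_keys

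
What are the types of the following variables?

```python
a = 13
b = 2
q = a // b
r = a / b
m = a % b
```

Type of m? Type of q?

int % int returns int; int // int returns int

int, int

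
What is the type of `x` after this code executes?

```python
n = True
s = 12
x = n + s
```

bool + int returns int (True is 1, so 1 + 12 = 13)

int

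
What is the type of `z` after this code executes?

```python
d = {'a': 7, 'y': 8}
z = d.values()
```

.values() returns a dict_values view object

dict_values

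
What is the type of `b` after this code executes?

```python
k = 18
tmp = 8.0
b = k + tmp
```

int + float returns float (18 + 8.0 = 26.0)

float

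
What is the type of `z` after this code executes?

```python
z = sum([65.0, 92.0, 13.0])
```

sum() of floats returns float

float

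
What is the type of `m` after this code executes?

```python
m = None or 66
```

'or' with None returns the other value (66, int)

int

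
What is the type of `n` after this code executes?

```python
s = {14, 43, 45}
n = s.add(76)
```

set.add() returns None (mutates in place)

NoneType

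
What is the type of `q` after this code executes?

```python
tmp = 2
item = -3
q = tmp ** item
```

int ** negative int returns float

float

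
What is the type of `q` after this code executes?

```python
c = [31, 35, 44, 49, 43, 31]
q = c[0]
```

Indexing a list of ints returns int (c[0] = 31)

int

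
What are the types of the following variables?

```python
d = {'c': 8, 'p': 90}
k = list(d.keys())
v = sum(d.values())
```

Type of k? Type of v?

list(...) returns list; sum of int values returns int

list, int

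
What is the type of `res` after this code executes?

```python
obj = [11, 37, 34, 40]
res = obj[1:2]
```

Slicing a list always returns a list

list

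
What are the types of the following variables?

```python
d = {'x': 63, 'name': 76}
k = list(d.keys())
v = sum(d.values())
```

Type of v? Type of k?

sum of int values returns int; list(...) returns list

int, list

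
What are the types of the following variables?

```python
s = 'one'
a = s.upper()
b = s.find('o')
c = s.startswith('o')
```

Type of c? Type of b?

str.startswith() returns bool; str.find() returns int

bool, int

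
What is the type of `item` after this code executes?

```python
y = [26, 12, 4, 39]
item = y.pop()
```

list.pop() returns the popped element (int here)

int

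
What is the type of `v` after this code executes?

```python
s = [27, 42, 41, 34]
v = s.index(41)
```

list.index() returns int

int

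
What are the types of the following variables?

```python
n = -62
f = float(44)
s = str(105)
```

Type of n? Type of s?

n is int; s is str

int, str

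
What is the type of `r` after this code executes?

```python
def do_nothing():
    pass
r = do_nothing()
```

A function with no return statement returns None

NoneType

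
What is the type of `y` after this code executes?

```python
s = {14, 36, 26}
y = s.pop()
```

Popping from a set of ints returns int

int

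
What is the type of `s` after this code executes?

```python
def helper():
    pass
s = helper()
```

A function with no return statement returns None

NoneType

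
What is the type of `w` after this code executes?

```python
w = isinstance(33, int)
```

isinstance() returns bool

bool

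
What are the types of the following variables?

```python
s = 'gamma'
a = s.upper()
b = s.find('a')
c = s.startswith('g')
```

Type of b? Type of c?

str.find() returns int; str.startswith() returns bool

int, bool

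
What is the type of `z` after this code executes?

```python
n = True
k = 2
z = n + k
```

bool + int returns int (True is 1, so 1 + 2 = 3)

int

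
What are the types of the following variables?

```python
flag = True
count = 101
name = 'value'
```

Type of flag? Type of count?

flag is bool; count is int

bool, int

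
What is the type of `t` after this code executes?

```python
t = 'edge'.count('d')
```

str.count() returns int

int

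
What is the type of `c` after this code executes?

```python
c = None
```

None has type NoneType

NoneType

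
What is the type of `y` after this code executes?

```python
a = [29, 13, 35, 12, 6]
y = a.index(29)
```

list.index() returns int

int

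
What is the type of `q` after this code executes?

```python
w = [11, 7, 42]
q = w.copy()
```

list.copy() returns list

list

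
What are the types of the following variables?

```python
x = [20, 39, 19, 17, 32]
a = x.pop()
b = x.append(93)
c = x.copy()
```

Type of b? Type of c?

list.append() returns None; list.copy() returns list

NoneType, list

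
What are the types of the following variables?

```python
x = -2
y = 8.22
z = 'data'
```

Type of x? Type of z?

x is int; z is str

int, str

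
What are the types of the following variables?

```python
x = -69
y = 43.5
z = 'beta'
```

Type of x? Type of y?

x is int; y is float

int, float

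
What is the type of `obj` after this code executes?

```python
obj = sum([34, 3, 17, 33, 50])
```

sum() of ints returns int

int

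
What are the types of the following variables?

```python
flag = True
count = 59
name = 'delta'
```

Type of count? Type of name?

count is int; name is str

int, str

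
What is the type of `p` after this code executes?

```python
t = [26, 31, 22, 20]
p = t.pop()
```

list.pop() returns the popped element (int here)

int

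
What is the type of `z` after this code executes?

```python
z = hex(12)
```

hex() returns str representation

str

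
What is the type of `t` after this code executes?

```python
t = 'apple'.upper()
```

str.upper() returns str

str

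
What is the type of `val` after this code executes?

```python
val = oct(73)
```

oct() returns str representation

str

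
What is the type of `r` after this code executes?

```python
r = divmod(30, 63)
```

divmod() returns a tuple (quotient, remainder)

tuple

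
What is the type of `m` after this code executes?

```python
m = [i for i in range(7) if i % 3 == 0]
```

A list comprehension [...] produces a list

list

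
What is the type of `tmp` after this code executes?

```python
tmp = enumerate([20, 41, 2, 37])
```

enumerate() returns an enumerate iterator object

enumerate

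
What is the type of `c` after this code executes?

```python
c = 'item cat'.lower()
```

str.lower() returns str

str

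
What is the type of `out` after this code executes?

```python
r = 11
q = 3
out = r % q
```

int % int returns int (11 % 3 = 2)

int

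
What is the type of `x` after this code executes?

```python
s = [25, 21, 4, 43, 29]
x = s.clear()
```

list.clear() returns None

NoneType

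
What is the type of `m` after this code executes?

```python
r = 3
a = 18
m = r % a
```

int % int returns int (3 % 18 = 3)

int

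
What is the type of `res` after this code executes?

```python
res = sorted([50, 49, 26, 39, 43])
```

sorted() always returns list

list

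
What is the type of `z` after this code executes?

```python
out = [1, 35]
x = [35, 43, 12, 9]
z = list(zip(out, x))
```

list(zip(...)) returns a list of tuples

list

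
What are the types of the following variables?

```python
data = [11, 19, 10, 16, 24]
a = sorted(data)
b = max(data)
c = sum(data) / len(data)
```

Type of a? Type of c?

sorted() returns list; int / int returns float

list, float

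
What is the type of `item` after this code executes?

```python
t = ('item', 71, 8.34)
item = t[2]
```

Index 2 of tuple is 8.34 which is float

float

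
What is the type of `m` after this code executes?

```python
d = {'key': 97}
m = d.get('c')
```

dict.get() returns None when key 'c' is not found and no default given

NoneType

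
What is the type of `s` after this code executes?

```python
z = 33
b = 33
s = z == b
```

Equality comparison returns bool

bool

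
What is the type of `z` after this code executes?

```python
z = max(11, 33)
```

max() of ints returns int

int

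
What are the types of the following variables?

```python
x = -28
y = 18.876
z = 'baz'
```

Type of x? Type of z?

x is int; z is str

int, str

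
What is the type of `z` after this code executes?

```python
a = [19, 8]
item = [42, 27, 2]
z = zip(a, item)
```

zip() returns a zip iterator object

zip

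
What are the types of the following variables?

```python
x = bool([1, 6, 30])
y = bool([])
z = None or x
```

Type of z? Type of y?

None or <bool> returns the bool; bool() returns bool

bool, bool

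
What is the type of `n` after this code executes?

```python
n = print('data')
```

print() returns None

NoneType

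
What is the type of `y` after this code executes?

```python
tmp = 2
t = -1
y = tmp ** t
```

int ** negative int returns float

float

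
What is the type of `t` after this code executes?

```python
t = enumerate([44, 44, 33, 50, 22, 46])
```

enumerate() returns an enumerate iterator object

enumerate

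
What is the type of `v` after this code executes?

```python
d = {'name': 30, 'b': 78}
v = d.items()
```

dict.items() returns a dict_items view

dict_items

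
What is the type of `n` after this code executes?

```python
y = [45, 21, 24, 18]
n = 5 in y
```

'in' operator returns bool

bool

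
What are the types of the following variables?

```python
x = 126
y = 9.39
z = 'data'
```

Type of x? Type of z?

x is int; z is str

int, str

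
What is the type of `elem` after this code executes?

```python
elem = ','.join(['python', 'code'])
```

str.join() returns str

str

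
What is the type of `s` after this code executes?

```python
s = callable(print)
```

callable() returns bool

bool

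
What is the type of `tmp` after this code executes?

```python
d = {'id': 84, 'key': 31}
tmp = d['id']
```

Accessing dict[str, int] with key 'id' returns int value 84

int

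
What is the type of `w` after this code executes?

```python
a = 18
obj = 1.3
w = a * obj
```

int * float returns float (18 * 1.3 = 23.4)

float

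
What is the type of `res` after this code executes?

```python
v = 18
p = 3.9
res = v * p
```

int * float returns float (18 * 3.9 = 70.2)

float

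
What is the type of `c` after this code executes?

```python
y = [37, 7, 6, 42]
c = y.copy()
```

list.copy() returns list

list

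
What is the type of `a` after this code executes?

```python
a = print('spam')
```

print() returns None

NoneType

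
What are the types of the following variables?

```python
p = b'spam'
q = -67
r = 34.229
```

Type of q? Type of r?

q is int; r is float

int, float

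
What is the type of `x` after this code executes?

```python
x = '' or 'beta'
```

'or' returns first truthy value ('beta', which is str)

str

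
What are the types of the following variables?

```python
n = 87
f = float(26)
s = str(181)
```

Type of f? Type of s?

f is float; s is str

float, str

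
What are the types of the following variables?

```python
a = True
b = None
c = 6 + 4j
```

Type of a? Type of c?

a is bool; c is complex

bool, complex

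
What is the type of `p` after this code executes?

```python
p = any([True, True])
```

any() returns bool

bool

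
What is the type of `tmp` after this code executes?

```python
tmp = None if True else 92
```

Ternary: condition is True, if branch (None) taken → NoneType

NoneType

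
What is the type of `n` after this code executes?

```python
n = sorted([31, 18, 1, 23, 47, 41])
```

sorted() always returns list

list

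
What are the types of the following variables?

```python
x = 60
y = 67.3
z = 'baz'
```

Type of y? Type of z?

y is float; z is str

float, str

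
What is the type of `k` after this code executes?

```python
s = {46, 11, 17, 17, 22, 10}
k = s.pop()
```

Popping from a set of ints returns int

int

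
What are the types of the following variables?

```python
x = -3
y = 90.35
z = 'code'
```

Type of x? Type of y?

x is int; y is float

int, float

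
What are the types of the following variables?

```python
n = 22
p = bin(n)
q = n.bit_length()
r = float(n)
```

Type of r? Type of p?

float() returns float; bin() returns str

float, str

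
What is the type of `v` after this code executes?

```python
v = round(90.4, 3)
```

round() with ndigits arg returns float

float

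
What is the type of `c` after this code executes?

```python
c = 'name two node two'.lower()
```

str.lower() returns str

str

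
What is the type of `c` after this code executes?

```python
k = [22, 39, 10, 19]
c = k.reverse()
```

list.reverse() returns None

NoneType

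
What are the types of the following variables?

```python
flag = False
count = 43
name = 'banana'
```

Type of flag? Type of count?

flag is bool; count is int

bool, int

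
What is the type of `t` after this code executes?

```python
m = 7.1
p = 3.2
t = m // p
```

float // float returns float (floor division preserves float type)

float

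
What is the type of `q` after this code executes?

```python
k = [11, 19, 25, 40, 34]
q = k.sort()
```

list.sort() returns None (sorts in place)

NoneType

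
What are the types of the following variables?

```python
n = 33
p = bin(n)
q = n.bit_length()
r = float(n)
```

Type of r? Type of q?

float() returns float; int.bit_length() returns int

float, int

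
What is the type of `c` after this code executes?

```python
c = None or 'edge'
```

'or' with None returns the other value ('edge', str)

str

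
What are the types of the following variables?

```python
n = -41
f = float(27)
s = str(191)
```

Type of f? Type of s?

f is float; s is str

float, str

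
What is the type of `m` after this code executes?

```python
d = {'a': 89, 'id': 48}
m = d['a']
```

Accessing dict[str, int] with key 'a' returns int value 89

int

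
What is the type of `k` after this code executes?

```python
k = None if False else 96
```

Ternary: condition is False, else branch (96) taken → int

int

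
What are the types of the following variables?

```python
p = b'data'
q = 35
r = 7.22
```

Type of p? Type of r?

p is bytes; r is float

bytes, float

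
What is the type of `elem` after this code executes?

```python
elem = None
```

None has type NoneType

NoneType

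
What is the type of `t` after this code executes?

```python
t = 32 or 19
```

'or' returns the first truthy value (32, which is int)

int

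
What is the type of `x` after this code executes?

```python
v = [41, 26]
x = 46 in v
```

'in' operator returns bool

bool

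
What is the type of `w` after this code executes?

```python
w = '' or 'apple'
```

'or' returns first truthy value ('apple', which is str)

str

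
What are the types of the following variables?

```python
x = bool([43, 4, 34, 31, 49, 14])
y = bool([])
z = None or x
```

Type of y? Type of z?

bool() returns bool; None or <bool> returns the bool

bool, bool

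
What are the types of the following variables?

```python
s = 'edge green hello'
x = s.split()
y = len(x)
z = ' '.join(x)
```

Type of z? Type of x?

str.join() returns str; str.split() returns list

str, list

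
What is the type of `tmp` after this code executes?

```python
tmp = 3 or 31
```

'or' returns the first truthy value (3, which is int)

int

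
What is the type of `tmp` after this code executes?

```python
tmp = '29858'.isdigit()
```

str.isdigit() returns bool

bool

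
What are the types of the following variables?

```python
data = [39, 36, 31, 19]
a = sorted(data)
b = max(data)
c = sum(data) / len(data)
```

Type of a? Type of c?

sorted() returns list; int / int returns float

list, float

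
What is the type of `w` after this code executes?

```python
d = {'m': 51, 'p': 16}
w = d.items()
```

dict.items() returns a dict_items view

dict_items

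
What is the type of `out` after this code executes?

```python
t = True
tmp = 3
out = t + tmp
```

bool + int returns int (True is 1, so 1 + 3 = 4)

int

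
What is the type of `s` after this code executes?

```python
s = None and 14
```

'and' returns first falsy value (None)

NoneType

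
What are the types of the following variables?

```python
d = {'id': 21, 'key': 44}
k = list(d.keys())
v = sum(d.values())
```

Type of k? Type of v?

list(...) returns list; sum of int values returns int

list, int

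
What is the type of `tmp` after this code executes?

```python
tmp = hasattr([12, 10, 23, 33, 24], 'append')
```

hasattr() returns bool

bool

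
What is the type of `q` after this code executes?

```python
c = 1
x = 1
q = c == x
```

Equality comparison returns bool

bool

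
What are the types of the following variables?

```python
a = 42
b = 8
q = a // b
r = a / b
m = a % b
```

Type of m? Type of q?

int % int returns int; int // int returns int

int, int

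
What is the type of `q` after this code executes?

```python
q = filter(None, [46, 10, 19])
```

filter() returns a filter iterator object

filter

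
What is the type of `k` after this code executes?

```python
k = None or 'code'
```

'or' with None returns the other value ('code', str)

str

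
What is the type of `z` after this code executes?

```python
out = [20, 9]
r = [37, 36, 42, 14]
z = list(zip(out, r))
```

list(zip(...)) returns a list of tuples

list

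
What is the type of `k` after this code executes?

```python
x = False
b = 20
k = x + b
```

bool + int returns int (False is 0, so 0 + 20 = 20)

int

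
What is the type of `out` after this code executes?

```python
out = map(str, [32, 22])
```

map() returns a map iterator object

map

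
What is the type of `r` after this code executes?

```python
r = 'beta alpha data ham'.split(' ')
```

str.split() returns list

list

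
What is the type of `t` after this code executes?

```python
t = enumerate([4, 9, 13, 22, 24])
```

enumerate() returns an enumerate iterator object

enumerate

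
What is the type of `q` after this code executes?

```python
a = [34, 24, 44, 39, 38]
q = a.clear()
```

list.clear() returns None

NoneType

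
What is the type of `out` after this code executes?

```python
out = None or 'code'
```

'or' with None returns the other value ('code', str)

str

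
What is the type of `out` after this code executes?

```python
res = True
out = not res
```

'not' always returns bool

bool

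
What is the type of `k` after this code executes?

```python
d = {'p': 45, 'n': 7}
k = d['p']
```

Accessing dict[str, int] with key 'p' returns int value 45

int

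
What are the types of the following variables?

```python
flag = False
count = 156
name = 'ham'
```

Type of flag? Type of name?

flag is bool; name is str

bool, str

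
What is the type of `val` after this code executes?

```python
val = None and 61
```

'and' returns first falsy value (None)

NoneType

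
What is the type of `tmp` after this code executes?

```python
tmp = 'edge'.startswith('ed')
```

str.startswith() returns bool

bool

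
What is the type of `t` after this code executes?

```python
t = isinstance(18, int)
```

isinstance() returns bool

bool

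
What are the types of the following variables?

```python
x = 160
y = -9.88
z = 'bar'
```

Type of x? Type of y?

x is int; y is float

int, float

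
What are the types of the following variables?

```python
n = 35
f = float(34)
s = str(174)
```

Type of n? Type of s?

n is int; s is str

int, str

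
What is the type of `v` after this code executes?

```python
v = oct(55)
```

oct() returns str representation

str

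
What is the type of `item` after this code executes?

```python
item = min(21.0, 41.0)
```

min() of floats returns float

float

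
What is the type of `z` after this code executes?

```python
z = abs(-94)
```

abs() of int returns int

int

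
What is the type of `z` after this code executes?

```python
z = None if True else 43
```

Ternary: condition is True, if branch (None) taken → NoneType

NoneType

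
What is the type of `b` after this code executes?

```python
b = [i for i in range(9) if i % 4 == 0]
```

A list comprehension [...] produces a list

list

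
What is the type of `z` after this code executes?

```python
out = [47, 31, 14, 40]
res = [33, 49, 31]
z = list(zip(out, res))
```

list(zip(...)) returns a list of tuples

list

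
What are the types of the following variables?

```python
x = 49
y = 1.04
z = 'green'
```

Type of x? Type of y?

x is int; y is float

int, float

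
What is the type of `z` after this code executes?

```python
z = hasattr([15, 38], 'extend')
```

hasattr() returns bool

bool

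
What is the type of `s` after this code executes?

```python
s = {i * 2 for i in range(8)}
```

A set comprehension {expr for x in iterable} produces a set

set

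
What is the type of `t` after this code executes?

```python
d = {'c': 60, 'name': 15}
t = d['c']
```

Accessing dict[str, int] with key 'c' returns int value 60

int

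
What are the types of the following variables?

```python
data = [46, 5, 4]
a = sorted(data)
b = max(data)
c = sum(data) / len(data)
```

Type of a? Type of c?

sorted() returns list; int / int returns float

list, float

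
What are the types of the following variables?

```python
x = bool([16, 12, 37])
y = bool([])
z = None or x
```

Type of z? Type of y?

None or <bool> returns the bool; bool() returns bool

bool, bool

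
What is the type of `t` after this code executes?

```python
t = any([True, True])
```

any() returns bool

bool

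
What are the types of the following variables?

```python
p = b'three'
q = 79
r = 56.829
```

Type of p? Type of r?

p is bytes; r is float

bytes, float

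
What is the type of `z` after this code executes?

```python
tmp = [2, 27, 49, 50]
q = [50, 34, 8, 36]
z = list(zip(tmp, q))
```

list(zip(...)) returns a list of tuples

list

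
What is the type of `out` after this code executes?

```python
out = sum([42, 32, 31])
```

sum() of ints returns int

int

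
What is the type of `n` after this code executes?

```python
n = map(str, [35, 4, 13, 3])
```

map() returns a map iterator object

map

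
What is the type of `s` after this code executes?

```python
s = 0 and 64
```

'and' returns the first falsy value (0, which is int)

int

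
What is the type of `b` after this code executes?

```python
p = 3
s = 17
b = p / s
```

int / int always returns float in Python 3 (3 / 17 = 0.176471)

float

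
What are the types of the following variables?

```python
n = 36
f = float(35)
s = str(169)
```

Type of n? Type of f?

n is int; f is float

int, float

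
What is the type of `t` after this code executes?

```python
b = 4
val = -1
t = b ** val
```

int ** negative int returns float

float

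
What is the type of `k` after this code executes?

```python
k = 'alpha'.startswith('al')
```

str.startswith() returns bool

bool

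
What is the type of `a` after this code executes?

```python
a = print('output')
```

print() returns None

NoneType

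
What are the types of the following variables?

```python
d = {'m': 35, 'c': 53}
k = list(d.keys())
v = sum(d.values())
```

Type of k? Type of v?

list(...) returns list; sum of int values returns int

list, int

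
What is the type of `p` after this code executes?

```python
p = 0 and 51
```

'and' returns the first falsy value (0, which is int)

int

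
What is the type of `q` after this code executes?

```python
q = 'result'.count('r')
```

str.count() returns int

int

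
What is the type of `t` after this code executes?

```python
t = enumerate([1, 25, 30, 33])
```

enumerate() returns an enumerate iterator object

enumerate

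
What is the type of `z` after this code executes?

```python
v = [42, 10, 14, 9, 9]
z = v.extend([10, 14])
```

list.extend() returns None

NoneType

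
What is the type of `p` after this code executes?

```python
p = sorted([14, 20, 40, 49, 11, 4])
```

sorted() always returns list

list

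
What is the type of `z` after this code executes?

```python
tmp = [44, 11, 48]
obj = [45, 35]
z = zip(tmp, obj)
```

zip() returns a zip iterator object

zip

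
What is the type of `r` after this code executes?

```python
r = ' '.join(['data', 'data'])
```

str.join() returns str

str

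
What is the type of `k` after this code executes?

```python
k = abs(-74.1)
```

abs() of float returns float

float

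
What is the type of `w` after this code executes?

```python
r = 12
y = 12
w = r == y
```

Equality comparison returns bool

bool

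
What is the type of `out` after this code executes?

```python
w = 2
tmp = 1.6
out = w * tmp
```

int * float returns float (2 * 1.6 = 3.2)

float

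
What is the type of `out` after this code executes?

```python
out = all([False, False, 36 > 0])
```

all() returns bool

bool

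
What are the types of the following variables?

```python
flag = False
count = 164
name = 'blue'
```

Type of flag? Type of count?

flag is bool; count is int

bool, int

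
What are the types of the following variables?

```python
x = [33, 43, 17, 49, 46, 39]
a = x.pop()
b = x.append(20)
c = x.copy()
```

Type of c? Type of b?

list.copy() returns list; list.append() returns None

list, NoneType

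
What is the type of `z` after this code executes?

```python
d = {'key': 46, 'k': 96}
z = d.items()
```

dict.items() returns a dict_items view

dict_items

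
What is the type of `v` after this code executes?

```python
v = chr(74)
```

chr() returns str (single character)

str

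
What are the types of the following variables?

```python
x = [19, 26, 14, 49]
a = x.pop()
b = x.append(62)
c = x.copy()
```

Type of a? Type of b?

list.pop() returns the element (int); list.append() returns None

int, NoneType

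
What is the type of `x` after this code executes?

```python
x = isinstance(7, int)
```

isinstance() returns bool

bool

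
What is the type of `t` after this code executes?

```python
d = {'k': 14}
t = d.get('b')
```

dict.get() returns None when key 'b' is not found and no default given

NoneType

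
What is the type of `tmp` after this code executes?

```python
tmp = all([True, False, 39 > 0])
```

all() returns bool

bool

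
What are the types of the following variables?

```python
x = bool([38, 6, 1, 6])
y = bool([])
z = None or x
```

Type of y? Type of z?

bool() returns bool; None or <bool> returns the bool

bool, bool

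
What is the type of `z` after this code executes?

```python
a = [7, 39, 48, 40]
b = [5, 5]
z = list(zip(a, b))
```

list(zip(...)) returns a list of tuples

list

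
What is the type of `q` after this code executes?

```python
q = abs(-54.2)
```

abs() of float returns float

float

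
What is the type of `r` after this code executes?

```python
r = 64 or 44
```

'or' returns the first truthy value (64, which is int)

int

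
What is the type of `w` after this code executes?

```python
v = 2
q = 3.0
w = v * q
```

int * float returns float (2 * 3.0 = 6.0)

float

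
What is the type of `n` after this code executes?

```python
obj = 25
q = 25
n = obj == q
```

Equality comparison returns bool

bool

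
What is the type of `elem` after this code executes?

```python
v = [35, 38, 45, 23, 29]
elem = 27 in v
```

'in' operator returns bool

bool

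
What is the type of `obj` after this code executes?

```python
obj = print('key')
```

print() returns None

NoneType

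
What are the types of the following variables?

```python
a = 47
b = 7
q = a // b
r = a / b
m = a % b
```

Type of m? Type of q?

int % int returns int; int // int returns int

int, int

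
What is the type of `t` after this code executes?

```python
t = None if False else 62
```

Ternary: condition is False, else branch (62) taken → int

int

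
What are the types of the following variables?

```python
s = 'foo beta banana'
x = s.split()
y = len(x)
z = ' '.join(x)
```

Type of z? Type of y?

str.join() returns str; len() returns int

str, int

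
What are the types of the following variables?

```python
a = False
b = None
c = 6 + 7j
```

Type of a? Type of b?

a is bool; b is NoneType

bool, NoneType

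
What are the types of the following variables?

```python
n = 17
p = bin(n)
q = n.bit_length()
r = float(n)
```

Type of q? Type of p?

int.bit_length() returns int; bin() returns str

int, str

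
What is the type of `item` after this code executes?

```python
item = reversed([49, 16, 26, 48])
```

reversed() on a list returns a list_reverseiterator

list_reverseiterator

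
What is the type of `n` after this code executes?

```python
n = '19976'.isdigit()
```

str.isdigit() returns bool

bool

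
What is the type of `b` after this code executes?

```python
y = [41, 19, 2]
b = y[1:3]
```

Slicing a list always returns a list

list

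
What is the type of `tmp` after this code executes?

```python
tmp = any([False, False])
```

any() returns bool

bool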